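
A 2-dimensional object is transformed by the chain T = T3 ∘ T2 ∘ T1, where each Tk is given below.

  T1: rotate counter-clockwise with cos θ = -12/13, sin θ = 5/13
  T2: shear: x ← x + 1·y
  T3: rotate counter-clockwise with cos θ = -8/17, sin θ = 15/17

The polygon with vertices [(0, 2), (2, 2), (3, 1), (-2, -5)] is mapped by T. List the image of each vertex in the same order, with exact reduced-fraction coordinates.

image vertices: (632/221, -318/221), (594/221, -608/221), (259/221, -594/221), (-1542/221, 1085/221)

T1 rotate counter-clockwise with cos θ = -12/13, sin θ = 5/13: (0, 2) → (-10/13, -24/13); (2, 2) → (-34/13, -14/13); (3, 1) → (-41/13, 3/13); (-2, -5) → (49/13, 50/13)
T2 shear: x ← x + 1·y: (-10/13, -24/13) → (-34/13, -24/13); (-34/13, -14/13) → (-48/13, -14/13); (-41/13, 3/13) → (-38/13, 3/13); (49/13, 50/13) → (99/13, 50/13)
T3 rotate counter-clockwise with cos θ = -8/17, sin θ = 15/17: (-34/13, -24/13) → (632/221, -318/221); (-48/13, -14/13) → (594/221, -608/221); (-38/13, 3/13) → (259/221, -594/221); (99/13, 50/13) → (-1542/221, 1085/221)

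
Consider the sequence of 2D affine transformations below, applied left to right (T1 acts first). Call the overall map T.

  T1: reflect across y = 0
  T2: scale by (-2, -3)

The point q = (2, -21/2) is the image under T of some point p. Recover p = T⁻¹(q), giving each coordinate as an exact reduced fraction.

T1 = [1 0 0; 0 -1 0; 0 0 1]
T2·T1 = [-2 0 0; 0 3 0; 0 0 1]
det M = -6; M⁻¹ = [-1/2 0 0; 0 1/3 0; 0 0 1]
M⁻¹ · (2, -21/2)ᵀ = (-1, -7/2)ᵀ

p = (-1, -7/2)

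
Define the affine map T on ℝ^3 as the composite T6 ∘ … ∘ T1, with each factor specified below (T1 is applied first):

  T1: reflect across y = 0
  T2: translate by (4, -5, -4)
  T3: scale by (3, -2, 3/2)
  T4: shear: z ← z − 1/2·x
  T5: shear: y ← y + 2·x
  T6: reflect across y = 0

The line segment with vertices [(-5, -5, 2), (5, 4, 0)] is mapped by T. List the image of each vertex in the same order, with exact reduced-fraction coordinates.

T1 reflect across y = 0: (-5, -5, 2) → (-5, 5, 2); (5, 4, 0) → (5, -4, 0)
T2 translate by (4, -5, -4): (-5, 5, 2) → (-1, 0, -2); (5, -4, 0) → (9, -9, -4)
T3 scale by (3, -2, 3/2): (-1, 0, -2) → (-3, 0, -3); (9, -9, -4) → (27, 18, -6)
T4 shear: z ← z − 1/2·x: (-3, 0, -3) → (-3, 0, -3/2); (27, 18, -6) → (27, 18, -39/2)
T5 shear: y ← y + 2·x: (-3, 0, -3/2) → (-3, -6, -3/2); (27, 18, -39/2) → (27, 72, -39/2)
T6 reflect across y = 0: (-3, -6, -3/2) → (-3, 6, -3/2); (27, 72, -39/2) → (27, -72, -39/2)

image vertices: (-3, 6, -3/2), (27, -72, -39/2)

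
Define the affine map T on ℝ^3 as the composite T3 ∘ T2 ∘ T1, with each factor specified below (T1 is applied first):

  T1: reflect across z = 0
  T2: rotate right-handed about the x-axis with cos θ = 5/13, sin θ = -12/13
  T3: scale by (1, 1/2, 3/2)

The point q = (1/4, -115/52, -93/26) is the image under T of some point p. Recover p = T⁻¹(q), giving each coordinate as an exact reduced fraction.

p = (1/4, 1/2, 5)

T1 = [1 0 0 0; 0 1 0 0; 0 0 -1 0; 0 0 0 1]
T2·T1 = [1 0 0 0; 0 5/13 -12/13 0; 0 -12/13 -5/13 0; 0 0 0 1]
T3·…·T1 = [1 0 0 0; 0 5/26 -6/13 0; 0 -18/13 -15/26 0; 0 0 0 1]
det M = -3/4; M⁻¹ = [1 0 0 0; 0 10/13 -8/13 0; 0 -24/13 -10/39 0; 0 0 0 1]
M⁻¹ · (1/4, -115/52, -93/26)ᵀ = (1/4, 1/2, 5)ᵀ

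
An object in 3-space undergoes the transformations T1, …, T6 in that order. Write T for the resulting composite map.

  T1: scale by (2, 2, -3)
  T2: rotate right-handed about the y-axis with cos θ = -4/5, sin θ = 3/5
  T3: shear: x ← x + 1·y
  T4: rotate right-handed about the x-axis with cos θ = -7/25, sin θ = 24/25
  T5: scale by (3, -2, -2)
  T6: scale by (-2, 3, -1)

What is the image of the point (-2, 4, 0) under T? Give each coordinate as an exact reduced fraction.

T(p) = (-336/5, 3408/125, 1752/125)

T1 scale by (2, 2, -3): (-2, 4, 0) → (-4, 8, 0)
T2 rotate right-handed about the y-axis with cos θ = -4/5, sin θ = 3/5: (-4, 8, 0) → (16/5, 8, 12/5)
T3 shear: x ← x + 1·y: (16/5, 8, 12/5) → (56/5, 8, 12/5)
T4 rotate right-handed about the x-axis with cos θ = -7/25, sin θ = 24/25: (56/5, 8, 12/5) → (56/5, -568/125, 876/125)
T5 scale by (3, -2, -2): (56/5, -568/125, 876/125) → (168/5, 1136/125, -1752/125)
T6 scale by (-2, 3, -1): (168/5, 1136/125, -1752/125) → (-336/5, 3408/125, 1752/125)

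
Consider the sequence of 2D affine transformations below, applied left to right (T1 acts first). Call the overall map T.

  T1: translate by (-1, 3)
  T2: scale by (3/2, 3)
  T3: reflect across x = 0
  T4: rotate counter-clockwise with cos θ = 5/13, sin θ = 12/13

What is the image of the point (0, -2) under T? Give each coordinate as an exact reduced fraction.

T(p) = (-57/26, 33/13)

T1 translate by (-1, 3): (0, -2) → (-1, 1)
T2 scale by (3/2, 3): (-1, 1) → (-3/2, 3)
T3 reflect across x = 0: (-3/2, 3) → (3/2, 3)
T4 rotate counter-clockwise with cos θ = 5/13, sin θ = 12/13: (3/2, 3) → (-57/26, 33/13)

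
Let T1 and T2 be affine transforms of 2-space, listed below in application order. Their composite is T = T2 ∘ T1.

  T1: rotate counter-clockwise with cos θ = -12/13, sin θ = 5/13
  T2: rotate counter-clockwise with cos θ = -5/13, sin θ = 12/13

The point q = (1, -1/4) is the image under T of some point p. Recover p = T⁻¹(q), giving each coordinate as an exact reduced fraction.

p = (1/4, 1)

T1 = [-12/13 -5/13 0; 5/13 -12/13 0; 0 0 1]
T2·T1 = [0 1 0; -1 0 0; 0 0 1]
det M = 1; M⁻¹ = [0 -1 0; 1 0 0; 0 0 1]
M⁻¹ · (1, -1/4)ᵀ = (1/4, 1)ᵀ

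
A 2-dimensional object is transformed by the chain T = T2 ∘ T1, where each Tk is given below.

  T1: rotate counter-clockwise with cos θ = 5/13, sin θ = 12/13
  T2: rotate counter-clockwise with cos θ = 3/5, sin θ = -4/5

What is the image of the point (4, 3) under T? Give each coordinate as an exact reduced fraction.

T1 rotate counter-clockwise with cos θ = 5/13, sin θ = 12/13: (4, 3) → (-16/13, 63/13)
T2 rotate counter-clockwise with cos θ = 3/5, sin θ = -4/5: (-16/13, 63/13) → (204/65, 253/65)

T(p) = (204/65, 253/65)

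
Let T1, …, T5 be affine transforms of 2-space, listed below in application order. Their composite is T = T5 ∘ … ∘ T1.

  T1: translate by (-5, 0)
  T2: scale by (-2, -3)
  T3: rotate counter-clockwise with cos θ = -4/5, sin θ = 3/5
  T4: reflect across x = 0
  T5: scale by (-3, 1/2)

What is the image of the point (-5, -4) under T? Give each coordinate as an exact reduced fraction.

T(p) = (-348/5, 6/5)

T1 translate by (-5, 0): (-5, -4) → (-10, -4)
T2 scale by (-2, -3): (-10, -4) → (20, 12)
T3 rotate counter-clockwise with cos θ = -4/5, sin θ = 3/5: (20, 12) → (-116/5, 12/5)
T4 reflect across x = 0: (-116/5, 12/5) → (116/5, 12/5)
T5 scale by (-3, 1/2): (116/5, 12/5) → (-348/5, 6/5)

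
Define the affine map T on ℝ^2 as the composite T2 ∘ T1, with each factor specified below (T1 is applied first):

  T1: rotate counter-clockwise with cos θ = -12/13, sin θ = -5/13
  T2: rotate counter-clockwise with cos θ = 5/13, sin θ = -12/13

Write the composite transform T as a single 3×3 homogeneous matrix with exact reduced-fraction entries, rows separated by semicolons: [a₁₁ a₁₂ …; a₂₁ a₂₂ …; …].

T1 = [-12/13 5/13 0; -5/13 -12/13 0; 0 0 1]
T2·T1 = [-120/169 -119/169 0; 119/169 -120/169 0; 0 0 1]

T = [-120/169 -119/169 0; 119/169 -120/169 0; 0 0 1]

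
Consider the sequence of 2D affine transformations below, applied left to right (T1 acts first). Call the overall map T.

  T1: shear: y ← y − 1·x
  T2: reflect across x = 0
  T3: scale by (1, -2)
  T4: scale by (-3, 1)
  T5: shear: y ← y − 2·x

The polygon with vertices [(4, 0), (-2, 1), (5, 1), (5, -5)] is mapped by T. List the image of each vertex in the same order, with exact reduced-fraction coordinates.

T1 shear: y ← y − 1·x: (4, 0) → (4, -4); (-2, 1) → (-2, 3); (5, 1) → (5, -4); (5, -5) → (5, -10)
T2 reflect across x = 0: (4, -4) → (-4, -4); (-2, 3) → (2, 3); (5, -4) → (-5, -4); (5, -10) → (-5, -10)
T3 scale by (1, -2): (-4, -4) → (-4, 8); (2, 3) → (2, -6); (-5, -4) → (-5, 8); (-5, -10) → (-5, 20)
T4 scale by (-3, 1): (-4, 8) → (12, 8); (2, -6) → (-6, -6); (-5, 8) → (15, 8); (-5, 20) → (15, 20)
T5 shear: y ← y − 2·x: (12, 8) → (12, -16); (-6, -6) → (-6, 6); (15, 8) → (15, -22); (15, 20) → (15, -10)

image vertices: (12, -16), (-6, 6), (15, -22), (15, -10)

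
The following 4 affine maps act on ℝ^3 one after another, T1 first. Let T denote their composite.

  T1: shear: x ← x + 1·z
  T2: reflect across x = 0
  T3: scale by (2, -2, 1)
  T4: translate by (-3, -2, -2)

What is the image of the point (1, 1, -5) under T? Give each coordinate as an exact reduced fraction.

T(p) = (5, -4, -7)

T1 shear: x ← x + 1·z: (1, 1, -5) → (-4, 1, -5)
T2 reflect across x = 0: (-4, 1, -5) → (4, 1, -5)
T3 scale by (2, -2, 1): (4, 1, -5) → (8, -2, -5)
T4 translate by (-3, -2, -2): (8, -2, -5) → (5, -4, -7)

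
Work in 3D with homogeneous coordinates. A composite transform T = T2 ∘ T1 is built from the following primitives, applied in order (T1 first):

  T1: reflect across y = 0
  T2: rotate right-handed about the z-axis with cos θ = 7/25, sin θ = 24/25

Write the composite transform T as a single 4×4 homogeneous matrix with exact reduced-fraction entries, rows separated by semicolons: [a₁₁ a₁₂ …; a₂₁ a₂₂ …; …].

T1 = [1 0 0 0; 0 -1 0 0; 0 0 1 0; 0 0 0 1]
T2·T1 = [7/25 24/25 0 0; 24/25 -7/25 0 0; 0 0 1 0; 0 0 0 1]

T = [7/25 24/25 0 0; 24/25 -7/25 0 0; 0 0 1 0; 0 0 0 1]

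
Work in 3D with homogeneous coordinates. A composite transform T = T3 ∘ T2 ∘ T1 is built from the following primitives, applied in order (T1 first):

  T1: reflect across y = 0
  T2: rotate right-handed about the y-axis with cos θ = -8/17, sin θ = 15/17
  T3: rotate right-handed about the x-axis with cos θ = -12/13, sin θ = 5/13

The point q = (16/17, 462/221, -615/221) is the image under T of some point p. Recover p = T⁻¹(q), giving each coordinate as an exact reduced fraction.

T1 = [1 0 0 0; 0 -1 0 0; 0 0 1 0; 0 0 0 1]
T2·T1 = [-8/17 0 15/17 0; 0 -1 0 0; -15/17 0 -8/17 0; 0 0 0 1]
T3·…·T1 = [-8/17 0 15/17 0; 75/221 12/13 40/221 0; 180/221 -5/13 96/221 0; 0 0 0 1]
det M = -1; M⁻¹ = [-8/17 75/221 180/221 0; 0 12/13 -5/13 0; 15/17 40/221 96/221 0; 0 0 0 1]
M⁻¹ · (16/17, 462/221, -615/221)ᵀ = (-2, 3, 0)ᵀ

p = (-2, 3, 0)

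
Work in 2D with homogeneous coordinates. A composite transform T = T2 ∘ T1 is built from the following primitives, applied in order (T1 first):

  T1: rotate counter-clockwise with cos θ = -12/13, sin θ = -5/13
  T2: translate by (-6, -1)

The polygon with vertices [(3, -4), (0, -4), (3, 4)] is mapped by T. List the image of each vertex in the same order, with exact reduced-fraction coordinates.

T1 rotate counter-clockwise with cos θ = -12/13, sin θ = -5/13: (3, -4) → (-56/13, 33/13); (0, -4) → (-20/13, 48/13); (3, 4) → (-16/13, -63/13)
T2 translate by (-6, -1): (-56/13, 33/13) → (-134/13, 20/13); (-20/13, 48/13) → (-98/13, 35/13); (-16/13, -63/13) → (-94/13, -76/13)

image vertices: (-134/13, 20/13), (-98/13, 35/13), (-94/13, -76/13)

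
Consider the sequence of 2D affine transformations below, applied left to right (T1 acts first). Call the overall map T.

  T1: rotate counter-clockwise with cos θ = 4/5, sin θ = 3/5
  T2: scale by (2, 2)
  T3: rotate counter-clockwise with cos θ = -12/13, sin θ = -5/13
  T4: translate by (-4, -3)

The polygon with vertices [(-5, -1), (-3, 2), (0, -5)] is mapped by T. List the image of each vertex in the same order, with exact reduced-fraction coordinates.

T1 rotate counter-clockwise with cos θ = 4/5, sin θ = 3/5: (-5, -1) → (-17/5, -19/5); (-3, 2) → (-18/5, -1/5); (0, -5) → (3, -4)
T2 scale by (2, 2): (-17/5, -19/5) → (-34/5, -38/5); (-18/5, -1/5) → (-36/5, -2/5); (3, -4) → (6, -8)
T3 rotate counter-clockwise with cos θ = -12/13, sin θ = -5/13: (-34/5, -38/5) → (218/65, 626/65); (-36/5, -2/5) → (422/65, 204/65); (6, -8) → (-112/13, 66/13)
T4 translate by (-4, -3): (218/65, 626/65) → (-42/65, 431/65); (422/65, 204/65) → (162/65, 9/65); (-112/13, 66/13) → (-164/13, 27/13)

image vertices: (-42/65, 431/65), (162/65, 9/65), (-164/13, 27/13)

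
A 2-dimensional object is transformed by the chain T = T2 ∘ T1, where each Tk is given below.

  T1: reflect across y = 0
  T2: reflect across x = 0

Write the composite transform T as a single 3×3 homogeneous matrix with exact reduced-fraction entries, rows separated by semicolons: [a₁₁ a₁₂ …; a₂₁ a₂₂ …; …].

T1 = [1 0 0; 0 -1 0; 0 0 1]
T2·T1 = [-1 0 0; 0 -1 0; 0 0 1]

T = [-1 0 0; 0 -1 0; 0 0 1]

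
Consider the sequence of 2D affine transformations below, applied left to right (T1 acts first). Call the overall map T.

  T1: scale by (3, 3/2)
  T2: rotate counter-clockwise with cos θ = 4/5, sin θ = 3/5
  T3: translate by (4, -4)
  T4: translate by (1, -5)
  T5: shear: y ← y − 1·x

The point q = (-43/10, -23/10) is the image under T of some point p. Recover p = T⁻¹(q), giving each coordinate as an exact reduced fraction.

T1 = [3 0 0; 0 3/2 0; 0 0 1]
T2·T1 = [12/5 -9/10 0; 9/5 6/5 0; 0 0 1]
T3·…·T1 = [12/5 -9/10 4; 9/5 6/5 -4; 0 0 1]
T4·…·T1 = [12/5 -9/10 5; 9/5 6/5 -9; 0 0 1]
T5·…·T1 = [12/5 -9/10 5; -3/5 21/10 -14; 0 0 1]
det M = 9/2; M⁻¹ = [7/15 1/5 7/15; 2/15 8/15 34/5; 0 0 1]
M⁻¹ · (-43/10, -23/10)ᵀ = (-2, 5)ᵀ

p = (-2, 5)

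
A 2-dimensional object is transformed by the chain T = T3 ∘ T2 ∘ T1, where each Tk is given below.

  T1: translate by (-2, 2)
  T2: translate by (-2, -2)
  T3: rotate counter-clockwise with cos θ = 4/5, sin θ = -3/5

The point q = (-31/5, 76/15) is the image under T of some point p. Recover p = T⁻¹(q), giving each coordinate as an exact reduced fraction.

T1 = [1 0 -2; 0 1 2; 0 0 1]
T2·T1 = [1 0 -4; 0 1 0; 0 0 1]
T3·…·T1 = [4/5 3/5 -16/5; -3/5 4/5 12/5; 0 0 1]
det M = 1; M⁻¹ = [4/5 -3/5 4; 3/5 4/5 0; 0 0 1]
M⁻¹ · (-31/5, 76/15)ᵀ = (-4, 1/3)ᵀ

p = (-4, 1/3)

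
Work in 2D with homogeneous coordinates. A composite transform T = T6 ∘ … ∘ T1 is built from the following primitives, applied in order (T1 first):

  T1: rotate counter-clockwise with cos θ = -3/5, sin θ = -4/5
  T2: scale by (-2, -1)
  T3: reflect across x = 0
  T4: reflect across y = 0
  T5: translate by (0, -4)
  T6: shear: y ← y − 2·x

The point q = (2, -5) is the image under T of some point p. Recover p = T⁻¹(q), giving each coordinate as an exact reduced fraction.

p = (-3, -1)

T1 = [-3/5 4/5 0; -4/5 -3/5 0; 0 0 1]
T2·T1 = [6/5 -8/5 0; 4/5 3/5 0; 0 0 1]
T3·…·T1 = [-6/5 8/5 0; 4/5 3/5 0; 0 0 1]
T4·…·T1 = [-6/5 8/5 0; -4/5 -3/5 0; 0 0 1]
T5·…·T1 = [-6/5 8/5 0; -4/5 -3/5 -4; 0 0 1]
T6·…·T1 = [-6/5 8/5 0; 8/5 -19/5 -4; 0 0 1]
det M = 2; M⁻¹ = [-19/10 -4/5 -16/5; -4/5 -3/5 -12/5; 0 0 1]
M⁻¹ · (2, -5)ᵀ = (-3, -1)ᵀ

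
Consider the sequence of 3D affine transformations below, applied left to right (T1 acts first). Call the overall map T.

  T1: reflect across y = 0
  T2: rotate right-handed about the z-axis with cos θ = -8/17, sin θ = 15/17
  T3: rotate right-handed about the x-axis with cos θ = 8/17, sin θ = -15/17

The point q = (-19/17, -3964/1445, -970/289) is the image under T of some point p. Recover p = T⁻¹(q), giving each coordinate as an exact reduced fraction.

T1 = [1 0 0 0; 0 -1 0 0; 0 0 1 0; 0 0 0 1]
T2·T1 = [-8/17 15/17 0 0; 15/17 8/17 0 0; 0 0 1 0; 0 0 0 1]
T3·…·T1 = [-8/17 15/17 0 0; 120/289 64/289 15/17 0; -225/289 -120/289 8/17 0; 0 0 0 1]
det M = -1; M⁻¹ = [-8/17 120/289 -225/289 0; 15/17 64/289 -120/289 0; 0 15/17 8/17 0; 0 0 0 1]
M⁻¹ · (-19/17, -3964/1445, -970/289)ᵀ = (2, -1/5, -4)ᵀ

p = (2, -1/5, -4)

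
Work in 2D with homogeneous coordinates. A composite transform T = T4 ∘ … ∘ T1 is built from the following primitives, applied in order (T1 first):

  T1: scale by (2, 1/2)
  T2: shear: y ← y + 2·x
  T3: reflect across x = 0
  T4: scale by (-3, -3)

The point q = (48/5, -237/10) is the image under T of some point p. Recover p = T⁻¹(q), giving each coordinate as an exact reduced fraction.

p = (8/5, 3)

T1 = [2 0 0; 0 1/2 0; 0 0 1]
T2·T1 = [2 0 0; 4 1/2 0; 0 0 1]
T3·…·T1 = [-2 0 0; 4 1/2 0; 0 0 1]
T4·…·T1 = [6 0 0; -12 -3/2 0; 0 0 1]
det M = -9; M⁻¹ = [1/6 0 0; -4/3 -2/3 0; 0 0 1]
M⁻¹ · (48/5, -237/10)ᵀ = (8/5, 3)ᵀ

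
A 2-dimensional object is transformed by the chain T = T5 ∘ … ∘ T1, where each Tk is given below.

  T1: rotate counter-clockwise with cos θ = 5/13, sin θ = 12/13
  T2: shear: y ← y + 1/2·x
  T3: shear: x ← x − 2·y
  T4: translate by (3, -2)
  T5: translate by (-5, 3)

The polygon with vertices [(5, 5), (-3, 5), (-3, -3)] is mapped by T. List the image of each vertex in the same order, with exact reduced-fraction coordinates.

T1 rotate counter-clockwise with cos θ = 5/13, sin θ = 12/13: (5, 5) → (-35/13, 85/13); (-3, 5) → (-75/13, -11/13); (-3, -3) → (21/13, -51/13)
T2 shear: y ← y + 1/2·x: (-35/13, 85/13) → (-35/13, 135/26); (-75/13, -11/13) → (-75/13, -97/26); (21/13, -51/13) → (21/13, -81/26)
T3 shear: x ← x − 2·y: (-35/13, 135/26) → (-170/13, 135/26); (-75/13, -97/26) → (22/13, -97/26); (21/13, -81/26) → (102/13, -81/26)
T4 translate by (3, -2): (-170/13, 135/26) → (-131/13, 83/26); (22/13, -97/26) → (61/13, -149/26); (102/13, -81/26) → (141/13, -133/26)
T5 translate by (-5, 3): (-131/13, 83/26) → (-196/13, 161/26); (61/13, -149/26) → (-4/13, -71/26); (141/13, -133/26) → (76/13, -55/26)

image vertices: (-196/13, 161/26), (-4/13, -71/26), (76/13, -55/26)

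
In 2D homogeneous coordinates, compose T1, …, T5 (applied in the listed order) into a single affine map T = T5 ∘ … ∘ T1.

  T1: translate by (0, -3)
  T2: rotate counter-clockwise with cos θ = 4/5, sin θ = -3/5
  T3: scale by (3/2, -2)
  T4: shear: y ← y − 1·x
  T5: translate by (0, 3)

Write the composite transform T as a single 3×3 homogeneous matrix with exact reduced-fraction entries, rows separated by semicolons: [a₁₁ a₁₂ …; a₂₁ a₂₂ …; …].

T1 = [1 0 0; 0 1 -3; 0 0 1]
T2·T1 = [4/5 3/5 -9/5; -3/5 4/5 -12/5; 0 0 1]
T3·…·T1 = [6/5 9/10 -27/10; 6/5 -8/5 24/5; 0 0 1]
T4·…·T1 = [6/5 9/10 -27/10; 0 -5/2 15/2; 0 0 1]
T5·…·T1 = [6/5 9/10 -27/10; 0 -5/2 21/2; 0 0 1]

T = [6/5 9/10 -27/10; 0 -5/2 21/2; 0 0 1]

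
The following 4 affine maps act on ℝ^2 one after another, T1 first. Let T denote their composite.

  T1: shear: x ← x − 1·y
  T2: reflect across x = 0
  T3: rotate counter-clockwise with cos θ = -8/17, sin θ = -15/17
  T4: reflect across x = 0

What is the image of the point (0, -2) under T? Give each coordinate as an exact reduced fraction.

T(p) = (14/17, 46/17)

T1 shear: x ← x − 1·y: (0, -2) → (2, -2)
T2 reflect across x = 0: (2, -2) → (-2, -2)
T3 rotate counter-clockwise with cos θ = -8/17, sin θ = -15/17: (-2, -2) → (-14/17, 46/17)
T4 reflect across x = 0: (-14/17, 46/17) → (14/17, 46/17)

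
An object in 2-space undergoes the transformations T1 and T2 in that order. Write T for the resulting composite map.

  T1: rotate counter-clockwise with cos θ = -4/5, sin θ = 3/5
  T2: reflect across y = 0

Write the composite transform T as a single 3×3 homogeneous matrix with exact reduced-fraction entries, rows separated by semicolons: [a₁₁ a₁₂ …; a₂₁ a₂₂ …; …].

T = [-4/5 -3/5 0; -3/5 4/5 0; 0 0 1]

T1 = [-4/5 -3/5 0; 3/5 -4/5 0; 0 0 1]
T2·T1 = [-4/5 -3/5 0; -3/5 4/5 0; 0 0 1]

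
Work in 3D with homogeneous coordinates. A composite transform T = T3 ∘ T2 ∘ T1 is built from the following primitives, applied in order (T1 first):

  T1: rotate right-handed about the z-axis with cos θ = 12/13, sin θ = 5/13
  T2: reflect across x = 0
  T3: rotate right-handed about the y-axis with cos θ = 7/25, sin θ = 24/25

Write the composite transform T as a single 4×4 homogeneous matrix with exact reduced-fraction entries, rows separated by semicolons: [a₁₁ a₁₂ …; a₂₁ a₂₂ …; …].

T1 = [12/13 -5/13 0 0; 5/13 12/13 0 0; 0 0 1 0; 0 0 0 1]
T2·T1 = [-12/13 5/13 0 0; 5/13 12/13 0 0; 0 0 1 0; 0 0 0 1]
T3·…·T1 = [-84/325 7/65 24/25 0; 5/13 12/13 0 0; 288/325 -24/65 7/25 0; 0 0 0 1]

T = [-84/325 7/65 24/25 0; 5/13 12/13 0 0; 288/325 -24/65 7/25 0; 0 0 0 1]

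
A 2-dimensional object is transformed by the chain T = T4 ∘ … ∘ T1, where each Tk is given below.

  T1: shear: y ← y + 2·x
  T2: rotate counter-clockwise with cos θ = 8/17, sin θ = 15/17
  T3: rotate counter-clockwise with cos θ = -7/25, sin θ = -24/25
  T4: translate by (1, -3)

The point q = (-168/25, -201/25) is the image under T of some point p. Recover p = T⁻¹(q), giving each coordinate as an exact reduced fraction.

p = (-2, -5)

T1 = [1 0 0; 2 1 0; 0 0 1]
T2·T1 = [-22/17 -15/17 0; 31/17 8/17 0; 0 0 1]
T3·…·T1 = [898/425 297/425 0; 311/425 304/425 0; 0 0 1]
T4·…·T1 = [898/425 297/425 1; 311/425 304/425 -3; 0 0 1]
det M = 1; M⁻¹ = [304/425 -297/425 -239/85; -311/425 898/425 601/85; 0 0 1]
M⁻¹ · (-168/25, -201/25)ᵀ = (-2, -5)ᵀ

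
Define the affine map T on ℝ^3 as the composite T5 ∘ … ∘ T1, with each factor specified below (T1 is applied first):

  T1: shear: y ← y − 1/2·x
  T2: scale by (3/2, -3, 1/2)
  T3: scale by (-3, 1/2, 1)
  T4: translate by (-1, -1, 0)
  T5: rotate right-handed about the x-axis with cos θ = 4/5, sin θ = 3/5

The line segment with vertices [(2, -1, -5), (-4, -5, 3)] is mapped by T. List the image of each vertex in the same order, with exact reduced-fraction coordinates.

image vertices: (-10, 31/10, -4/5), (17, 19/10, 33/10)

T1 shear: y ← y − 1/2·x: (2, -1, -5) → (2, -2, -5); (-4, -5, 3) → (-4, -3, 3)
T2 scale by (3/2, -3, 1/2): (2, -2, -5) → (3, 6, -5/2); (-4, -3, 3) → (-6, 9, 3/2)
T3 scale by (-3, 1/2, 1): (3, 6, -5/2) → (-9, 3, -5/2); (-6, 9, 3/2) → (18, 9/2, 3/2)
T4 translate by (-1, -1, 0): (-9, 3, -5/2) → (-10, 2, -5/2); (18, 9/2, 3/2) → (17, 7/2, 3/2)
T5 rotate right-handed about the x-axis with cos θ = 4/5, sin θ = 3/5: (-10, 2, -5/2) → (-10, 31/10, -4/5); (17, 7/2, 3/2) → (17, 19/10, 33/10)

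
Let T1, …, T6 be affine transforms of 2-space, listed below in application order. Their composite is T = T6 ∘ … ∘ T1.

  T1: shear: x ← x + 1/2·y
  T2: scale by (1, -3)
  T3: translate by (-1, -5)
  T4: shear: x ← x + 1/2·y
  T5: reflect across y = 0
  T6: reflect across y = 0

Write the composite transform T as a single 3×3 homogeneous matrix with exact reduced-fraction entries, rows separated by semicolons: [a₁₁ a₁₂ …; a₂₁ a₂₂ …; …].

T1 = [1 1/2 0; 0 1 0; 0 0 1]
T2·T1 = [1 1/2 0; 0 -3 0; 0 0 1]
T3·…·T1 = [1 1/2 -1; 0 -3 -5; 0 0 1]
T4·…·T1 = [1 -1 -7/2; 0 -3 -5; 0 0 1]
T5·…·T1 = [1 -1 -7/2; 0 3 5; 0 0 1]
T6·…·T1 = [1 -1 -7/2; 0 -3 -5; 0 0 1]

T = [1 -1 -7/2; 0 -3 -5; 0 0 1]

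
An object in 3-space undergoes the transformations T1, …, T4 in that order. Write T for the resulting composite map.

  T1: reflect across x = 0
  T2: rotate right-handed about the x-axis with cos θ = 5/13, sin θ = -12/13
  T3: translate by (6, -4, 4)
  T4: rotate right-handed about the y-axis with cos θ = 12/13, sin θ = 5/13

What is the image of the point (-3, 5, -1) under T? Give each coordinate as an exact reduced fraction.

T(p) = (103/13, -3, -57/13)

T1 reflect across x = 0: (-3, 5, -1) → (3, 5, -1)
T2 rotate right-handed about the x-axis with cos θ = 5/13, sin θ = -12/13: (3, 5, -1) → (3, 1, -5)
T3 translate by (6, -4, 4): (3, 1, -5) → (9, -3, -1)
T4 rotate right-handed about the y-axis with cos θ = 12/13, sin θ = 5/13: (9, -3, -1) → (103/13, -3, -57/13)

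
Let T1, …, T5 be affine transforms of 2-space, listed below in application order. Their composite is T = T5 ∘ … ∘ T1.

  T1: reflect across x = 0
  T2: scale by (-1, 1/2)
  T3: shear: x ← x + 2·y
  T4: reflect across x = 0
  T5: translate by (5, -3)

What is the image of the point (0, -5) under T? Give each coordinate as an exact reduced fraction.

T(p) = (10, -11/2)

T1 reflect across x = 0: (0, -5) → (0, -5)
T2 scale by (-1, 1/2): (0, -5) → (0, -5/2)
T3 shear: x ← x + 2·y: (0, -5/2) → (-5, -5/2)
T4 reflect across x = 0: (-5, -5/2) → (5, -5/2)
T5 translate by (5, -3): (5, -5/2) → (10, -11/2)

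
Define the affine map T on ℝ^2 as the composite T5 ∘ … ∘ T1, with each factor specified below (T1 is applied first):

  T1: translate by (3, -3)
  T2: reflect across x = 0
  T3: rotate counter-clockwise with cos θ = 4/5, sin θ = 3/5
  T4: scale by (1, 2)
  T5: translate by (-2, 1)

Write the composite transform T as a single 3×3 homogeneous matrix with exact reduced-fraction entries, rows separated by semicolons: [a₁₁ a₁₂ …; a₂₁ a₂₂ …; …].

T = [-4/5 -3/5 -13/5; -6/5 8/5 -37/5; 0 0 1]

T1 = [1 0 3; 0 1 -3; 0 0 1]
T2·T1 = [-1 0 -3; 0 1 -3; 0 0 1]
T3·…·T1 = [-4/5 -3/5 -3/5; -3/5 4/5 -21/5; 0 0 1]
T4·…·T1 = [-4/5 -3/5 -3/5; -6/5 8/5 -42/5; 0 0 1]
T5·…·T1 = [-4/5 -3/5 -13/5; -6/5 8/5 -37/5; 0 0 1]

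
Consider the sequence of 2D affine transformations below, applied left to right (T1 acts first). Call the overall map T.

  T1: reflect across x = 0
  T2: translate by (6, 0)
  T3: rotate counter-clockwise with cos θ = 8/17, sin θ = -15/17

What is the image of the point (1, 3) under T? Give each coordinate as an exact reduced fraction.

T1 reflect across x = 0: (1, 3) → (-1, 3)
T2 translate by (6, 0): (-1, 3) → (5, 3)
T3 rotate counter-clockwise with cos θ = 8/17, sin θ = -15/17: (5, 3) → (5, -3)

T(p) = (5, -3)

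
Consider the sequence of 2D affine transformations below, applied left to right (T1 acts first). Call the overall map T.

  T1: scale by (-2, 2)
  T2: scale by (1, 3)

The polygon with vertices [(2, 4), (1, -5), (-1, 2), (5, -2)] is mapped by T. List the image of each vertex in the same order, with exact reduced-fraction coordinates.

image vertices: (-4, 24), (-2, -30), (2, 12), (-10, -12)

T1 scale by (-2, 2): (2, 4) → (-4, 8); (1, -5) → (-2, -10); (-1, 2) → (2, 4); (5, -2) → (-10, -4)
T2 scale by (1, 3): (-4, 8) → (-4, 24); (-2, -10) → (-2, -30); (2, 4) → (2, 12); (-10, -4) → (-10, -12)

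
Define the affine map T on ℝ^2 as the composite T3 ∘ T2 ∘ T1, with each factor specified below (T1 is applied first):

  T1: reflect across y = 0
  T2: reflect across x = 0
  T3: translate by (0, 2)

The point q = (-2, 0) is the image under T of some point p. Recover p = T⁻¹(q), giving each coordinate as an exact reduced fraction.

p = (2, 2)

T1 = [1 0 0; 0 -1 0; 0 0 1]
T2·T1 = [-1 0 0; 0 -1 0; 0 0 1]
T3·…·T1 = [-1 0 0; 0 -1 2; 0 0 1]
det M = 1; M⁻¹ = [-1 0 0; 0 -1 2; 0 0 1]
M⁻¹ · (-2, 0)ᵀ = (2, 2)ᵀ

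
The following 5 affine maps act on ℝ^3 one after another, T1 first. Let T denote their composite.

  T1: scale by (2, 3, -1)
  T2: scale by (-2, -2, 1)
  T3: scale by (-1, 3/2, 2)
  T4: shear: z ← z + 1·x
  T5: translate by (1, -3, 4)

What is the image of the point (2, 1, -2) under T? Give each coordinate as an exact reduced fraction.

T1 scale by (2, 3, -1): (2, 1, -2) → (4, 3, 2)
T2 scale by (-2, -2, 1): (4, 3, 2) → (-8, -6, 2)
T3 scale by (-1, 3/2, 2): (-8, -6, 2) → (8, -9, 4)
T4 shear: z ← z + 1·x: (8, -9, 4) → (8, -9, 12)
T5 translate by (1, -3, 4): (8, -9, 12) → (9, -12, 16)

T(p) = (9, -12, 16)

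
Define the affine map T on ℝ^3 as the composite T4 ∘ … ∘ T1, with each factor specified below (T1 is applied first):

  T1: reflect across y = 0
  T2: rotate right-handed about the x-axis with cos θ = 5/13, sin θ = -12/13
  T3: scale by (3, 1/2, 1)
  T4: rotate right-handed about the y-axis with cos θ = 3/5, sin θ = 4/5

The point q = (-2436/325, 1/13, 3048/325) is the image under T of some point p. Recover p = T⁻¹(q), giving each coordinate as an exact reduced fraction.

p = (-4, -2/5, 0)

T1 = [1 0 0 0; 0 -1 0 0; 0 0 1 0; 0 0 0 1]
T2·T1 = [1 0 0 0; 0 -5/13 12/13 0; 0 12/13 5/13 0; 0 0 0 1]
T3·…·T1 = [3 0 0 0; 0 -5/26 6/13 0; 0 12/13 5/13 0; 0 0 0 1]
T4·…·T1 = [9/5 48/65 4/13 0; 0 -5/26 6/13 0; -12/5 36/65 3/13 0; 0 0 0 1]
det M = -3/2; M⁻¹ = [1/5 0 -4/15 0; 48/65 -10/13 36/65 0; 4/13 24/13 3/13 0; 0 0 0 1]
M⁻¹ · (-2436/325, 1/13, 3048/325)ᵀ = (-4, -2/5, 0)ᵀ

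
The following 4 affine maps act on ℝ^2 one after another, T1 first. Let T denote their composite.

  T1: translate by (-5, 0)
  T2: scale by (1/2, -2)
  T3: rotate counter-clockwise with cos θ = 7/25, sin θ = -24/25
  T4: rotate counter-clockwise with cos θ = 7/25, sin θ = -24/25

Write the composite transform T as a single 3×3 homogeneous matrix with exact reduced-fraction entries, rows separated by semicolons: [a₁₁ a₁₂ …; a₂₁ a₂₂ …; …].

T = [-527/1250 -672/625 527/250; -168/625 1054/625 168/125; 0 0 1]

T1 = [1 0 -5; 0 1 0; 0 0 1]
T2·T1 = [1/2 0 -5/2; 0 -2 0; 0 0 1]
T3·…·T1 = [7/50 -48/25 -7/10; -12/25 -14/25 12/5; 0 0 1]
T4·…·T1 = [-527/1250 -672/625 527/250; -168/625 1054/625 168/125; 0 0 1]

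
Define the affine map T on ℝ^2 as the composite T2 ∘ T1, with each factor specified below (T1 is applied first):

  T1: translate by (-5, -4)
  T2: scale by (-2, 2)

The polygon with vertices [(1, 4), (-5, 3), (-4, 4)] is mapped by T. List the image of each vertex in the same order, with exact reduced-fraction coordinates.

image vertices: (8, 0), (20, -2), (18, 0)

T1 translate by (-5, -4): (1, 4) → (-4, 0); (-5, 3) → (-10, -1); (-4, 4) → (-9, 0)
T2 scale by (-2, 2): (-4, 0) → (8, 0); (-10, -1) → (20, -2); (-9, 0) → (18, 0)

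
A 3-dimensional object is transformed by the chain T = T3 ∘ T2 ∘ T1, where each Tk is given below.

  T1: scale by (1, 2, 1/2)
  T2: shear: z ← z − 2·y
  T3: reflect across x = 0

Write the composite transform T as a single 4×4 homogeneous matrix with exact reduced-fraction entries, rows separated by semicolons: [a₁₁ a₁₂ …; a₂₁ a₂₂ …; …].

T1 = [1 0 0 0; 0 2 0 0; 0 0 1/2 0; 0 0 0 1]
T2·T1 = [1 0 0 0; 0 2 0 0; 0 -4 1/2 0; 0 0 0 1]
T3·…·T1 = [-1 0 0 0; 0 2 0 0; 0 -4 1/2 0; 0 0 0 1]

T = [-1 0 0 0; 0 2 0 0; 0 -4 1/2 0; 0 0 0 1]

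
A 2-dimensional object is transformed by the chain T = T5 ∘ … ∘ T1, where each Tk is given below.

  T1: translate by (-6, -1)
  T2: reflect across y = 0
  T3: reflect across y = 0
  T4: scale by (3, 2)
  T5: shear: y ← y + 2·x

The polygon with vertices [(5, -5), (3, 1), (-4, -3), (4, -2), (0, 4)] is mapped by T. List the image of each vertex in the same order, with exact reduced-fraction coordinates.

image vertices: (-3, -18), (-9, -18), (-30, -68), (-6, -18), (-18, -30)

T1 translate by (-6, -1): (5, -5) → (-1, -6); (3, 1) → (-3, 0); (-4, -3) → (-10, -4); (4, -2) → (-2, -3); (0, 4) → (-6, 3)
T2 reflect across y = 0: (-1, -6) → (-1, 6); (-3, 0) → (-3, 0); (-10, -4) → (-10, 4); (-2, -3) → (-2, 3); (-6, 3) → (-6, -3)
T3 reflect across y = 0: (-1, 6) → (-1, -6); (-3, 0) → (-3, 0); (-10, 4) → (-10, -4); (-2, 3) → (-2, -3); (-6, -3) → (-6, 3)
T4 scale by (3, 2): (-1, -6) → (-3, -12); (-3, 0) → (-9, 0); (-10, -4) → (-30, -8); (-2, -3) → (-6, -6); (-6, 3) → (-18, 6)
T5 shear: y ← y + 2·x: (-3, -12) → (-3, -18); (-9, 0) → (-9, -18); (-30, -8) → (-30, -68); (-6, -6) → (-6, -18); (-18, 6) → (-18, -30)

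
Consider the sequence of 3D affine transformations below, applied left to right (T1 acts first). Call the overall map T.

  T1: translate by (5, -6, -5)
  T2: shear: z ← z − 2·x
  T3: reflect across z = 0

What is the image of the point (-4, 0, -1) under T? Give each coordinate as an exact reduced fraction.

T1 translate by (5, -6, -5): (-4, 0, -1) → (1, -6, -6)
T2 shear: z ← z − 2·x: (1, -6, -6) → (1, -6, -8)
T3 reflect across z = 0: (1, -6, -8) → (1, -6, 8)

T(p) = (1, -6, 8)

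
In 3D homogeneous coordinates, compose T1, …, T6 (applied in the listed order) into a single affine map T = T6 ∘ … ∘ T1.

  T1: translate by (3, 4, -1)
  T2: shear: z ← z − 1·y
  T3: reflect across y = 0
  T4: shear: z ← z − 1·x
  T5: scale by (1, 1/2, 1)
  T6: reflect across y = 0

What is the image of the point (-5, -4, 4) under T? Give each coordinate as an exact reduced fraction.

T(p) = (-2, 0, 5)

T1 translate by (3, 4, -1): (-5, -4, 4) → (-2, 0, 3)
T2 shear: z ← z − 1·y: (-2, 0, 3) → (-2, 0, 3)
T3 reflect across y = 0: (-2, 0, 3) → (-2, 0, 3)
T4 shear: z ← z − 1·x: (-2, 0, 3) → (-2, 0, 5)
T5 scale by (1, 1/2, 1): (-2, 0, 5) → (-2, 0, 5)
T6 reflect across y = 0: (-2, 0, 5) → (-2, 0, 5)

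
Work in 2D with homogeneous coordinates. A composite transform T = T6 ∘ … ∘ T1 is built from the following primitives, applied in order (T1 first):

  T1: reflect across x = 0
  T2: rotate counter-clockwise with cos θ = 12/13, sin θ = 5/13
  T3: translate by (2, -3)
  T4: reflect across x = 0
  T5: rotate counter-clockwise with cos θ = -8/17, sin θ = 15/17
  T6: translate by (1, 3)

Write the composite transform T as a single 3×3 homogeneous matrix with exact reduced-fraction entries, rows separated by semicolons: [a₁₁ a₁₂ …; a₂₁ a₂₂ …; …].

T1 = [-1 0 0; 0 1 0; 0 0 1]
T2·T1 = [-12/13 -5/13 0; -5/13 12/13 0; 0 0 1]
T3·…·T1 = [-12/13 -5/13 2; -5/13 12/13 -3; 0 0 1]
T4·…·T1 = [12/13 5/13 -2; -5/13 12/13 -3; 0 0 1]
T5·…·T1 = [-21/221 -220/221 61/17; 220/221 -21/221 -6/17; 0 0 1]
T6·…·T1 = [-21/221 -220/221 78/17; 220/221 -21/221 45/17; 0 0 1]

T = [-21/221 -220/221 78/17; 220/221 -21/221 45/17; 0 0 1]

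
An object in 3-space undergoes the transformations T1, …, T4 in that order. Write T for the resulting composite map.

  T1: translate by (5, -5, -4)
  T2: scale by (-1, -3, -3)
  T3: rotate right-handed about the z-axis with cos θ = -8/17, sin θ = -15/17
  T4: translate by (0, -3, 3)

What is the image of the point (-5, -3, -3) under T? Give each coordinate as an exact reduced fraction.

T(p) = (360/17, -243/17, 24)

T1 translate by (5, -5, -4): (-5, -3, -3) → (0, -8, -7)
T2 scale by (-1, -3, -3): (0, -8, -7) → (0, 24, 21)
T3 rotate right-handed about the z-axis with cos θ = -8/17, sin θ = -15/17: (0, 24, 21) → (360/17, -192/17, 21)
T4 translate by (0, -3, 3): (360/17, -192/17, 21) → (360/17, -243/17, 24)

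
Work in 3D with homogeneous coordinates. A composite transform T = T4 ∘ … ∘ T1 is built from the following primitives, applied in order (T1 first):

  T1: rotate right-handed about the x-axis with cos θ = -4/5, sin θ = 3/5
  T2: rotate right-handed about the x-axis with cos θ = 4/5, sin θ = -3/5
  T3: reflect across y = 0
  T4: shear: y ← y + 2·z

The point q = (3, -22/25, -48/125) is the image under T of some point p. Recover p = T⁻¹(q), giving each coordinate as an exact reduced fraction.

p = (3, -2/5, 0)

T1 = [1 0 0 0; 0 -4/5 -3/5 0; 0 3/5 -4/5 0; 0 0 0 1]
T2·T1 = [1 0 0 0; 0 -7/25 -24/25 0; 0 24/25 -7/25 0; 0 0 0 1]
T3·…·T1 = [1 0 0 0; 0 7/25 24/25 0; 0 24/25 -7/25 0; 0 0 0 1]
T4·…·T1 = [1 0 0 0; 0 11/5 2/5 0; 0 24/25 -7/25 0; 0 0 0 1]
det M = -1; M⁻¹ = [1 0 0 0; 0 7/25 2/5 0; 0 24/25 -11/5 0; 0 0 0 1]
M⁻¹ · (3, -22/25, -48/125)ᵀ = (3, -2/5, 0)ᵀ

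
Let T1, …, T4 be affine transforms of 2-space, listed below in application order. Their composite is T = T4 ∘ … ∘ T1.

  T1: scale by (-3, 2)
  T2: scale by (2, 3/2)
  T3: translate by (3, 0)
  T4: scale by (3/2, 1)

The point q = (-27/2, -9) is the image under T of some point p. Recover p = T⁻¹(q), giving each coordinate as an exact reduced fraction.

p = (2, -3)

T1 = [-3 0 0; 0 2 0; 0 0 1]
T2·T1 = [-6 0 0; 0 3 0; 0 0 1]
T3·…·T1 = [-6 0 3; 0 3 0; 0 0 1]
T4·…·T1 = [-9 0 9/2; 0 3 0; 0 0 1]
det M = -27; M⁻¹ = [-1/9 0 1/2; 0 1/3 0; 0 0 1]
M⁻¹ · (-27/2, -9)ᵀ = (2, -3)ᵀ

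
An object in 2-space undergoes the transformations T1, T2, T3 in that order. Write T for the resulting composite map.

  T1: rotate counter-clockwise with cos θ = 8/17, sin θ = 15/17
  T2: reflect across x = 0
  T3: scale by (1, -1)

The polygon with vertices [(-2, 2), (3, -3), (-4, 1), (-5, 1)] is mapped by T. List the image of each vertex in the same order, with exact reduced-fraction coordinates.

image vertices: (46/17, 14/17), (-69/17, -21/17), (47/17, 52/17), (55/17, 67/17)

T1 rotate counter-clockwise with cos θ = 8/17, sin θ = 15/17: (-2, 2) → (-46/17, -14/17); (3, -3) → (69/17, 21/17); (-4, 1) → (-47/17, -52/17); (-5, 1) → (-55/17, -67/17)
T2 reflect across x = 0: (-46/17, -14/17) → (46/17, -14/17); (69/17, 21/17) → (-69/17, 21/17); (-47/17, -52/17) → (47/17, -52/17); (-55/17, -67/17) → (55/17, -67/17)
T3 scale by (1, -1): (46/17, -14/17) → (46/17, 14/17); (-69/17, 21/17) → (-69/17, -21/17); (47/17, -52/17) → (47/17, 52/17); (55/17, -67/17) → (55/17, 67/17)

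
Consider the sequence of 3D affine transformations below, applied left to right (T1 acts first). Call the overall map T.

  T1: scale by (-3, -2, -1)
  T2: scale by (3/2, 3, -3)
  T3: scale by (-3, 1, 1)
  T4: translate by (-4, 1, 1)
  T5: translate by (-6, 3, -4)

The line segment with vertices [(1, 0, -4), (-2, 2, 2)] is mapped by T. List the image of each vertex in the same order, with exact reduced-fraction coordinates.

image vertices: (7/2, 4, -15), (-37, -8, 3)

T1 scale by (-3, -2, -1): (1, 0, -4) → (-3, 0, 4); (-2, 2, 2) → (6, -4, -2)
T2 scale by (3/2, 3, -3): (-3, 0, 4) → (-9/2, 0, -12); (6, -4, -2) → (9, -12, 6)
T3 scale by (-3, 1, 1): (-9/2, 0, -12) → (27/2, 0, -12); (9, -12, 6) → (-27, -12, 6)
T4 translate by (-4, 1, 1): (27/2, 0, -12) → (19/2, 1, -11); (-27, -12, 6) → (-31, -11, 7)
T5 translate by (-6, 3, -4): (19/2, 1, -11) → (7/2, 4, -15); (-31, -11, 7) → (-37, -8, 3)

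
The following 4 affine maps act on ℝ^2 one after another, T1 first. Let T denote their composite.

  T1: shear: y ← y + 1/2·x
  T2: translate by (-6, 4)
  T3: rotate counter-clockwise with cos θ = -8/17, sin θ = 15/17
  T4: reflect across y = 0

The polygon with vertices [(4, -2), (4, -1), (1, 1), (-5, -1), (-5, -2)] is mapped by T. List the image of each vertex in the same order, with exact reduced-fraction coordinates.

image vertices: (-44/17, 62/17), (-59/17, 70/17), (-5/2, 7), (161/34, 169/17), (191/34, 161/17)

T1 shear: y ← y + 1/2·x: (4, -2) → (4, 0); (4, -1) → (4, 1); (1, 1) → (1, 3/2); (-5, -1) → (-5, -7/2); (-5, -2) → (-5, -9/2)
T2 translate by (-6, 4): (4, 0) → (-2, 4); (4, 1) → (-2, 5); (1, 3/2) → (-5, 11/2); (-5, -7/2) → (-11, 1/2); (-5, -9/2) → (-11, -1/2)
T3 rotate counter-clockwise with cos θ = -8/17, sin θ = 15/17: (-2, 4) → (-44/17, -62/17); (-2, 5) → (-59/17, -70/17); (-5, 11/2) → (-5/2, -7); (-11, 1/2) → (161/34, -169/17); (-11, -1/2) → (191/34, -161/17)
T4 reflect across y = 0: (-44/17, -62/17) → (-44/17, 62/17); (-59/17, -70/17) → (-59/17, 70/17); (-5/2, -7) → (-5/2, 7); (161/34, -169/17) → (161/34, 169/17); (191/34, -161/17) → (191/34, 161/17)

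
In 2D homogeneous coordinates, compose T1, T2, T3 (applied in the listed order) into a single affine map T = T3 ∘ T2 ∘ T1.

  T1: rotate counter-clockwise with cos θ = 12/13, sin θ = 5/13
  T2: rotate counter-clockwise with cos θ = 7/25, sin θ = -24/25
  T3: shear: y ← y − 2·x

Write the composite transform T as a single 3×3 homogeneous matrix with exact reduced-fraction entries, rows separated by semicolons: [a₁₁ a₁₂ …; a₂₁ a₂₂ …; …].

T1 = [12/13 -5/13 0; 5/13 12/13 0; 0 0 1]
T2·T1 = [204/325 253/325 0; -253/325 204/325 0; 0 0 1]
T3·…·T1 = [204/325 253/325 0; -661/325 -302/325 0; 0 0 1]

T = [204/325 253/325 0; -661/325 -302/325 0; 0 0 1]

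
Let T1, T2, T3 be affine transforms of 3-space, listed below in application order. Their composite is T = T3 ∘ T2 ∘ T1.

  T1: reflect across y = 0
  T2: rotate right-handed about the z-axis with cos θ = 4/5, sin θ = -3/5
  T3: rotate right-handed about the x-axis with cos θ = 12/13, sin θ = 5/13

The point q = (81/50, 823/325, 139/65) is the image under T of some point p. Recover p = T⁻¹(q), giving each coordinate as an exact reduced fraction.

T1 = [1 0 0 0; 0 -1 0 0; 0 0 1 0; 0 0 0 1]
T2·T1 = [4/5 -3/5 0 0; -3/5 -4/5 0 0; 0 0 1 0; 0 0 0 1]
T3·…·T1 = [4/5 -3/5 0 0; -36/65 -48/65 -5/13 0; -3/13 -4/13 12/13 0; 0 0 0 1]
det M = -1; M⁻¹ = [4/5 -36/65 -3/13 0; -3/5 -48/65 -4/13 0; 0 -5/13 12/13 0; 0 0 0 1]
M⁻¹ · (81/50, 823/325, 139/65)ᵀ = (-3/5, -7/2, 1)ᵀ

p = (-3/5, -7/2, 1)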